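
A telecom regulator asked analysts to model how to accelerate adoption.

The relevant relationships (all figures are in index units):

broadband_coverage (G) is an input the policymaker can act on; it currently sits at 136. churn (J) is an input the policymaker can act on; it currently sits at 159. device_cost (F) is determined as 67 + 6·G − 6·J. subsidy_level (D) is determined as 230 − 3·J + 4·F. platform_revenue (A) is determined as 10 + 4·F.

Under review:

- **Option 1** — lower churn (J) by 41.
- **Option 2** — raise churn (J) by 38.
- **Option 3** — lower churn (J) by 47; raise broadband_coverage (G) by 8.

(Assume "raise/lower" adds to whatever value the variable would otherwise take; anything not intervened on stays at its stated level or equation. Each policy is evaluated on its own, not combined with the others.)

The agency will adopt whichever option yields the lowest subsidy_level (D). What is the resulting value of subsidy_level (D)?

-1557

Option 1 (J − 41):
  G = 136
  J = 159 − 41 = 118
  F = 67 + 6·136 − 6·118 = 175
  D = 230 − 3·118 + 4·175 = 576
Option 2 (J + 38):
  G = 136
  J = 159 + 38 = 197
  F = 67 + 6·136 − 6·197 = -299
  D = 230 − 3·197 + 4·(-299) = -1557
Option 3 (J − 47, G + 8):
  G = 136 + 8 = 144
  J = 159 − 47 = 112
  F = 67 + 6·144 − 6·112 = 259
  D = 230 − 3·112 + 4·259 = 930
Comparing — Option 1: D=576, Option 2: D=-1557, Option 3: D=930. Lowest is -1557 (Option 2).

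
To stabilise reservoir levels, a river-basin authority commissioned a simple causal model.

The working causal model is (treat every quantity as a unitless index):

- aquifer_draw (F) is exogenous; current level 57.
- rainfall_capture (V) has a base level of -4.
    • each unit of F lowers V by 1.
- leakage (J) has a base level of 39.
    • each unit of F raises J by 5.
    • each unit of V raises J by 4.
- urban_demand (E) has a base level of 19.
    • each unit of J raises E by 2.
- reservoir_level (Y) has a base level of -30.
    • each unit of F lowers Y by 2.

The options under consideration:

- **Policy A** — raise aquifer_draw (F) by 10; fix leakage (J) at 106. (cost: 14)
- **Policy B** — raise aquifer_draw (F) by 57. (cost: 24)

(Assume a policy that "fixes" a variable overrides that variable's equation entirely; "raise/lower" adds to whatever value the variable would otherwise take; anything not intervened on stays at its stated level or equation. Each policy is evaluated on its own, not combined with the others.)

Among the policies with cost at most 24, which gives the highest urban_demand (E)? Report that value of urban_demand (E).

Policy A (F + 10, J := 106):
  F = 57 + 10 = 67
  V = -4 − 67 = -71
  J = 106
  E = 19 + 2·106 = 231
Policy B (F + 57):
  F = 57 + 57 = 114
  V = -4 − 114 = -118
  J = 39 + 5·114 + 4·(-118) = 137
  E = 19 + 2·137 = 293
Comparing — Policy A: E=231, Policy B: E=293. Highest is 293 (Policy B).

293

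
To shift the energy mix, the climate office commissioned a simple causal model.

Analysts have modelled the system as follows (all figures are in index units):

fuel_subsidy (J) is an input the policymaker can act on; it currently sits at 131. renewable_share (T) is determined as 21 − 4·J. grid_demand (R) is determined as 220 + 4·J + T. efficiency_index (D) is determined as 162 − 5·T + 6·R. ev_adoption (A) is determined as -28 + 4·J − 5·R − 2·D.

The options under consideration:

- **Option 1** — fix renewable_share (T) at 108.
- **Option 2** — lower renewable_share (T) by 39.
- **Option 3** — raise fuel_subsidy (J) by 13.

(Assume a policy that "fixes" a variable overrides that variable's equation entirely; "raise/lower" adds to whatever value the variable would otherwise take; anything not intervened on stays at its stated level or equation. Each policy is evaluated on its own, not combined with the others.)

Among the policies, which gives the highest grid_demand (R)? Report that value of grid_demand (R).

Option 1 (T := 108):
  J = 131
  T = 108
  R = 220 + 4·131 + 108 = 852
Option 2 (T − 39):
  J = 131
  T = 21 − 4·131 (−39 from intervention) = -542
  R = 220 + 4·131 + (-542) = 202
Option 3 (J + 13):
  J = 131 + 13 = 144
  T = 21 − 4·144 = -555
  R = 220 + 4·144 + (-555) = 241
Comparing — Option 1: R=852, Option 2: R=202, Option 3: R=241. Highest is 852 (Option 1).

852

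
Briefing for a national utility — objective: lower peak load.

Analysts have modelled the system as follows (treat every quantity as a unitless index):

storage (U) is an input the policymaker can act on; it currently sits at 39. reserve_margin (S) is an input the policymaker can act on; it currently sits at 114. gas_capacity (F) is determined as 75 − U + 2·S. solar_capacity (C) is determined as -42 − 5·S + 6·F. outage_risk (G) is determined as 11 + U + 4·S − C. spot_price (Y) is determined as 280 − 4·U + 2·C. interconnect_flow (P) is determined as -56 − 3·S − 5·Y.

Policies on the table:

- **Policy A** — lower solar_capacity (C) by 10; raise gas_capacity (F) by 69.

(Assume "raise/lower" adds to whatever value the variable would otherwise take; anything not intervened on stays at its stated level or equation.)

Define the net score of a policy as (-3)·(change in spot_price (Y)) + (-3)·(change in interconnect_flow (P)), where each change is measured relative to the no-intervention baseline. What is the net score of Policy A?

9696

Baseline:
  U = 39
  S = 114
  F = 75 − 39 + 2·114 = 264
  C = -42 − 5·114 + 6·264 = 972
  Y = 280 − 4·39 + 2·972 = 2068
  P = -56 − 3·114 − 5·2068 = -10738
Policy A (C − 10, F + 69):
  U = 39
  S = 114
  F = 75 − 39 + 2·114 (+69 from intervention) = 333
  C = -42 − 5·114 + 6·333 (−10 from intervention) = 1376
  Y = 280 − 4·39 + 2·1376 = 2876
  P = -56 − 3·114 − 5·2876 = -14778
ΔY = 2876 − 2068 = 808; ΔP = -14778 − (-10738) = -4040
Score = (-3)·808 + (-3)·(-4040) = 9696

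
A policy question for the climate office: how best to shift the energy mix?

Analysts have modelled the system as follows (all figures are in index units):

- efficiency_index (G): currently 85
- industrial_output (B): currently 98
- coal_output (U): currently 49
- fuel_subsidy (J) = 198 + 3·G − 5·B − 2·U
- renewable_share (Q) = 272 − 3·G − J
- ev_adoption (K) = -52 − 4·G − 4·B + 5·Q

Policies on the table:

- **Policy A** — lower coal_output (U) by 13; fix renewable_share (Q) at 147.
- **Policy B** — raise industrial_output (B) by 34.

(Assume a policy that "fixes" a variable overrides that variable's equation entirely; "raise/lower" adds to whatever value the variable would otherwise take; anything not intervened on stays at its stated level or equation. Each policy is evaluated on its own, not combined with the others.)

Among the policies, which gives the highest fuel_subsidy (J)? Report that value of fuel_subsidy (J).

-109

Policy A (U − 13, Q := 147):
  G = 85
  B = 98
  U = 49 − 13 = 36
  J = 198 + 3·85 − 5·98 − 2·36 = -109
Policy B (B + 34):
  G = 85
  B = 98 + 34 = 132
  U = 49
  J = 198 + 3·85 − 5·132 − 2·49 = -305
Comparing — Policy A: J=-109, Policy B: J=-305. Highest is -109 (Policy A).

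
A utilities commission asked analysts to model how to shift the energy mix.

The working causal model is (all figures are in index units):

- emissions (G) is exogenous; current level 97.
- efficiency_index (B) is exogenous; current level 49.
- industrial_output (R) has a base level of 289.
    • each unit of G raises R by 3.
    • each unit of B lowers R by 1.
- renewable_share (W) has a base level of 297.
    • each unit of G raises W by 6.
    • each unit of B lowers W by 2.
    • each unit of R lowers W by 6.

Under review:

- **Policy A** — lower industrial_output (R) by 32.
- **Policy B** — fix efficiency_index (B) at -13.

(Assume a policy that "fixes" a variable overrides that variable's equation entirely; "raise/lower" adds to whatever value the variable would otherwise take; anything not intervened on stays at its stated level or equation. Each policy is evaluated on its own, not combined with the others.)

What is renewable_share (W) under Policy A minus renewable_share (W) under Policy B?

440

Policy A (R − 32):
  G = 97
  B = 49
  R = 289 + 3·97 − 49 (−32 from intervention) = 499
  W = 297 + 6·97 − 2·49 − 6·499 = -2213
Policy B (B := -13):
  G = 97
  B = -13
  R = 289 + 3·97 − (-13) = 593
  W = 297 + 6·97 − 2·(-13) − 6·593 = -2653
W: -2213 − (-2653) = 440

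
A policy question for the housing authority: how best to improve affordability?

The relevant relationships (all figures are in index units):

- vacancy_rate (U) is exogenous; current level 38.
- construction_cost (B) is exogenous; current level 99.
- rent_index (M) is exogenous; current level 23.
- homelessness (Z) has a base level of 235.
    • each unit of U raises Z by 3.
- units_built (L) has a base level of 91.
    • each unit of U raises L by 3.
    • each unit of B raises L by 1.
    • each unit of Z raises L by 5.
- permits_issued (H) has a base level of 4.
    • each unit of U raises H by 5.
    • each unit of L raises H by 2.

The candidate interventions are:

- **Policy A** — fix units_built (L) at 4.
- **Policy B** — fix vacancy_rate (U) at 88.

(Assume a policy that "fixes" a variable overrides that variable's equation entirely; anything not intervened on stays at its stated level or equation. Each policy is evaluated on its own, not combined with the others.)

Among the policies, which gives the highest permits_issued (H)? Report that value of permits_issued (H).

6342

Policy A (L := 4):
  U = 38
  B = 99
  Z = 235 + 3·38 = 349
  L = 4
  H = 4 + 5·38 + 2·4 = 202
Policy B (U := 88):
  U = 88
  B = 99
  Z = 235 + 3·88 = 499
  L = 91 + 3·88 + 99 + 5·499 = 2949
  H = 4 + 5·88 + 2·2949 = 6342
Comparing — Policy A: H=202, Policy B: H=6342. Highest is 6342 (Policy B).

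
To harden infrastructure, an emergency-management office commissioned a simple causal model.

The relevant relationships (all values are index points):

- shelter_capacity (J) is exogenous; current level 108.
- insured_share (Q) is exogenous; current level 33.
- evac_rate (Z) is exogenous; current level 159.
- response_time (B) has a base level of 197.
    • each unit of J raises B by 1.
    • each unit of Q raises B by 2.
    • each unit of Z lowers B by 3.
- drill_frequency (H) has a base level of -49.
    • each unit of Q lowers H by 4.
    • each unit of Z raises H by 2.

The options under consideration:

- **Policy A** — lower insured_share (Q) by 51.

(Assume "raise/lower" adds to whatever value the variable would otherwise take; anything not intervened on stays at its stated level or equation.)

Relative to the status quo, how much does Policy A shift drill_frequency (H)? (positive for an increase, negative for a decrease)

Baseline:
  Q = 33
  Z = 159
  H = -49 − 4·33 + 2·159 = 137
Policy A (Q − 51):
  Q = 33 − 51 = -18
  Z = 159
  H = -49 − 4·(-18) + 2·159 = 341
Change in H: 341 − 137 = 204

204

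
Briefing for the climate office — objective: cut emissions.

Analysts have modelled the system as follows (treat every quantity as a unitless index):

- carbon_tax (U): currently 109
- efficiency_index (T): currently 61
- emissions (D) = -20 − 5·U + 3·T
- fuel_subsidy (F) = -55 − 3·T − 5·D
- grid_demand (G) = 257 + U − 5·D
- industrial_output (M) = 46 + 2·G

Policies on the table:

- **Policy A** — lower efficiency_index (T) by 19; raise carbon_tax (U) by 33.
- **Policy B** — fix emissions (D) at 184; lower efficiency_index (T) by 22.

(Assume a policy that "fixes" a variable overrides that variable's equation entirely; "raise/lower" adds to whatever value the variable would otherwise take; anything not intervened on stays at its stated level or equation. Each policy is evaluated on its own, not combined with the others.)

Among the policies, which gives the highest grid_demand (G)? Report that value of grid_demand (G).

3419

Policy A (T − 19, U + 33):
  U = 109 + 33 = 142
  T = 61 − 19 = 42
  D = -20 − 5·142 + 3·42 = -604
  G = 257 + 142 − 5·(-604) = 3419
Policy B (D := 184, T − 22):
  U = 109
  T = 61 − 22 = 39
  D = 184
  G = 257 + 109 − 5·184 = -554
Comparing — Policy A: G=3419, Policy B: G=-554. Highest is 3419 (Policy A).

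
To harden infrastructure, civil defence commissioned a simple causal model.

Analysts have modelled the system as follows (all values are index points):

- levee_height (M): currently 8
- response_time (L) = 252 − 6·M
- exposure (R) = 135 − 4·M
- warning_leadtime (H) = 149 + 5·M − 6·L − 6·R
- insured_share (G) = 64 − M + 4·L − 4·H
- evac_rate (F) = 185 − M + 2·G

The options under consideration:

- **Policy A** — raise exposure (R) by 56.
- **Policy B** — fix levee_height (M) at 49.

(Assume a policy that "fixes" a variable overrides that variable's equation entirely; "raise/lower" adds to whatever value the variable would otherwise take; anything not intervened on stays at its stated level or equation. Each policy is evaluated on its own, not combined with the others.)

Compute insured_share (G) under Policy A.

8828

Policy A (R + 56):
  M = 8
  L = 252 − 6·8 = 204
  R = 135 − 4·8 (+56 from intervention) = 159
  H = 149 + 5·8 − 6·204 − 6·159 = -1989
  G = 64 − 8 + 4·204 − 4·(-1989) = 8828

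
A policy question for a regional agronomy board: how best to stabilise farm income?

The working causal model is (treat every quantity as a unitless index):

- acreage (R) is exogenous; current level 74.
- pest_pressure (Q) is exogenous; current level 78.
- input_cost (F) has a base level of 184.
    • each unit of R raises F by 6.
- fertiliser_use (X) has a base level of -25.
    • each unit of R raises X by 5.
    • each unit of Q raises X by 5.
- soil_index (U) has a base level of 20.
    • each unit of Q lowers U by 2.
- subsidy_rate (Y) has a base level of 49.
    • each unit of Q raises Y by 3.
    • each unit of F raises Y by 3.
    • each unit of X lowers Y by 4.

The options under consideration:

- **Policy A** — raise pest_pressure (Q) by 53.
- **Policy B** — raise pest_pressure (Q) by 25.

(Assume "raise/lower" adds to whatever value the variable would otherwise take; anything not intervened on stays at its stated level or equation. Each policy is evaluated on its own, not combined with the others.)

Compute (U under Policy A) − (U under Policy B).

Policy A (Q + 53):
  Q = 78 + 53 = 131
  U = 20 − 2·131 = -242
Policy B (Q + 25):
  Q = 78 + 25 = 103
  U = 20 − 2·103 = -186
U: -242 − (-186) = -56

-56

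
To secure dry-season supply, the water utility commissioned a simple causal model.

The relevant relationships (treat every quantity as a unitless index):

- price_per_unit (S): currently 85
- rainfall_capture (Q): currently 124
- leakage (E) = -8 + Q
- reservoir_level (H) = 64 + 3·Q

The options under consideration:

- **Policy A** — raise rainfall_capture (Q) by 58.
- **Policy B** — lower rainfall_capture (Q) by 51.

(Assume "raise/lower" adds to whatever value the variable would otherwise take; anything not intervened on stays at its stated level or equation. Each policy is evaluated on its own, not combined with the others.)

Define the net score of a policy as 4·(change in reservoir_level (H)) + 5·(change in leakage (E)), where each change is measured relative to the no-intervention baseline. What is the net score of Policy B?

-867

Baseline:
  Q = 124
  E = -8 + 124 = 116
  H = 64 + 3·124 = 436
Policy B (Q − 51):
  Q = 124 − 51 = 73
  E = -8 + 73 = 65
  H = 64 + 3·73 = 283
ΔH = 283 − 436 = -153; ΔE = 65 − 116 = -51
Score = 4·(-153) + 5·(-51) = -867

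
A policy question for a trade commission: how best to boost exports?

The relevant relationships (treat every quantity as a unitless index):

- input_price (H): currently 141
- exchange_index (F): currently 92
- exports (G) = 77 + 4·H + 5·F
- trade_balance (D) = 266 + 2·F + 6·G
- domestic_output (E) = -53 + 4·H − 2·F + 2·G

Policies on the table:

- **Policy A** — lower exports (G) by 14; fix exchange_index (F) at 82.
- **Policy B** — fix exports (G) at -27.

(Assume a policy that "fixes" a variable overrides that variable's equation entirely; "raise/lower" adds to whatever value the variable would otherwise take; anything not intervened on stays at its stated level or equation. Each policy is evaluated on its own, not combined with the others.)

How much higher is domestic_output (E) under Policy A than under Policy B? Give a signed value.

Policy A (G − 14, F := 82):
  H = 141
  F = 82
  G = 77 + 4·141 + 5·82 (−14 from intervention) = 1037
  E = -53 + 4·141 − 2·82 + 2·1037 = 2421
Policy B (G := -27):
  H = 141
  F = 92
  G = -27
  E = -53 + 4·141 − 2·92 + 2·(-27) = 273
E: 2421 − 273 = 2148

2148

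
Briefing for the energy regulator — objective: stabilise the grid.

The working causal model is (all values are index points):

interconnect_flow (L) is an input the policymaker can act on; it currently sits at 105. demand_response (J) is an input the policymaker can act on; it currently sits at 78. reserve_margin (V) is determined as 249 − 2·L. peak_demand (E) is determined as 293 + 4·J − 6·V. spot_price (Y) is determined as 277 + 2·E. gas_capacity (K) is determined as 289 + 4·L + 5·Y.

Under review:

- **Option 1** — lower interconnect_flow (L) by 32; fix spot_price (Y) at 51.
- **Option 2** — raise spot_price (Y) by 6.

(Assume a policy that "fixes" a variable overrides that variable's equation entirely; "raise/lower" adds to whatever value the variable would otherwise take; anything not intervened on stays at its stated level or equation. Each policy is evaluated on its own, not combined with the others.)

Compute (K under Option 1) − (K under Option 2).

-4998

Option 1 (L − 32, Y := 51):
  L = 105 − 32 = 73
  J = 78
  V = 249 − 2·73 = 103
  E = 293 + 4·78 − 6·103 = -13
  Y = 51
  K = 289 + 4·73 + 5·51 = 836
Option 2 (Y + 6):
  L = 105
  J = 78
  V = 249 − 2·105 = 39
  E = 293 + 4·78 − 6·39 = 371
  Y = 277 + 2·371 (+6 from intervention) = 1025
  K = 289 + 4·105 + 5·1025 = 5834
K: 836 − 5834 = -4998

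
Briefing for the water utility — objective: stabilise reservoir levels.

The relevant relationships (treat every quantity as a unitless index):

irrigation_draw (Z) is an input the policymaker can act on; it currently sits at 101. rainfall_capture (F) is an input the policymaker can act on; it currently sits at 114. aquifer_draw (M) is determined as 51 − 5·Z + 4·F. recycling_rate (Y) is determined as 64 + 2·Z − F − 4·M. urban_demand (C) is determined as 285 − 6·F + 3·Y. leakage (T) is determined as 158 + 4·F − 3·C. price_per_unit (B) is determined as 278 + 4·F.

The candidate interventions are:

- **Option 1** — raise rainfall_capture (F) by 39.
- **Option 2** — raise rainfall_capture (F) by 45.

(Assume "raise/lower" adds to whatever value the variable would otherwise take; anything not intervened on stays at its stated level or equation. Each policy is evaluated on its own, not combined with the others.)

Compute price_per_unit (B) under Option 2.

Option 2 (F + 45):
  F = 114 + 45 = 159
  B = 278 + 4·159 = 914

914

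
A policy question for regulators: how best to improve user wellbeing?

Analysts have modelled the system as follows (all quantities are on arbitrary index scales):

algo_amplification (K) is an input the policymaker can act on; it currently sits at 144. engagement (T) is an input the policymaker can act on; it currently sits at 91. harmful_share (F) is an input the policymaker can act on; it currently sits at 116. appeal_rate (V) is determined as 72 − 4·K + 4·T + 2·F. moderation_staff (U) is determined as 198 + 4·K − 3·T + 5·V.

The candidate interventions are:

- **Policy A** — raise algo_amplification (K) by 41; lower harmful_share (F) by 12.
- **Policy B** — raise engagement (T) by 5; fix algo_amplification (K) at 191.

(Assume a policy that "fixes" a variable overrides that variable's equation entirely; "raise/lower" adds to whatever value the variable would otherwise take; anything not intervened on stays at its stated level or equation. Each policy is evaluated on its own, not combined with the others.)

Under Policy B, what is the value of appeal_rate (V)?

Policy B (T + 5, K := 191):
  K = 191
  T = 91 + 5 = 96
  F = 116
  V = 72 − 4·191 + 4·96 + 2·116 = -76

-76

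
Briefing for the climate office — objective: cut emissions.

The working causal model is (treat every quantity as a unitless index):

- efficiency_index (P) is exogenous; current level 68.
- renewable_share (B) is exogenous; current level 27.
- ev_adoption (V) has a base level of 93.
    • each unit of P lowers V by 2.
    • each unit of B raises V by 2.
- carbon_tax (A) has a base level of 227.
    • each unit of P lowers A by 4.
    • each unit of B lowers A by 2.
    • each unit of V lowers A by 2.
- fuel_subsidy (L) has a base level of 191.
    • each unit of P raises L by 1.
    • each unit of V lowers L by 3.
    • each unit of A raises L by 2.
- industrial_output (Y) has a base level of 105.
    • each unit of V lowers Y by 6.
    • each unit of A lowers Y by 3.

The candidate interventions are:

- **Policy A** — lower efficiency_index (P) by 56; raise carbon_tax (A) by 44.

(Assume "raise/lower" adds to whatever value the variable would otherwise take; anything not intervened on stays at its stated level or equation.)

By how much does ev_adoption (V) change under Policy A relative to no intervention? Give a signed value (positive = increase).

112

Baseline:
  P = 68
  B = 27
  V = 93 − 2·68 + 2·27 = 11
Policy A (P − 56, A + 44):
  P = 68 − 56 = 12
  B = 27
  V = 93 − 2·12 + 2·27 = 123
Change in V: 123 − 11 = 112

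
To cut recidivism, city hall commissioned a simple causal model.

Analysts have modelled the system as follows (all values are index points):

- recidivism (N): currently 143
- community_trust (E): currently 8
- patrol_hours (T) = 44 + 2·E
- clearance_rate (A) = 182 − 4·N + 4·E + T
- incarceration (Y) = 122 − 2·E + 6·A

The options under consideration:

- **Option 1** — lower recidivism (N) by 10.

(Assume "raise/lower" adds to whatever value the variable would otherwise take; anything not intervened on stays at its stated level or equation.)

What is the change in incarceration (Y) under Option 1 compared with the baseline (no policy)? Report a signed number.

240

Baseline:
  N = 143
  E = 8
  T = 44 + 2·8 = 60
  A = 182 − 4·143 + 4·8 + 60 = -298
  Y = 122 − 2·8 + 6·(-298) = -1682
Option 1 (N − 10):
  N = 143 − 10 = 133
  E = 8
  T = 44 + 2·8 = 60
  A = 182 − 4·133 + 4·8 + 60 = -258
  Y = 122 − 2·8 + 6·(-258) = -1442
Change in Y: -1442 − (-1682) = 240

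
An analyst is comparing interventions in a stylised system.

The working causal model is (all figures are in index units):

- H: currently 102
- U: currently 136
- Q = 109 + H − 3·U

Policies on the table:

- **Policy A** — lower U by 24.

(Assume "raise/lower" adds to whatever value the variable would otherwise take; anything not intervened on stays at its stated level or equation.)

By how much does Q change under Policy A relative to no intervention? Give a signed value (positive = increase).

72

Baseline:
  H = 102
  U = 136
  Q = 109 + 102 − 3·136 = -197
Policy A (U − 24):
  H = 102
  U = 136 − 24 = 112
  Q = 109 + 102 − 3·112 = -125
Change in Q: -125 − (-197) = 72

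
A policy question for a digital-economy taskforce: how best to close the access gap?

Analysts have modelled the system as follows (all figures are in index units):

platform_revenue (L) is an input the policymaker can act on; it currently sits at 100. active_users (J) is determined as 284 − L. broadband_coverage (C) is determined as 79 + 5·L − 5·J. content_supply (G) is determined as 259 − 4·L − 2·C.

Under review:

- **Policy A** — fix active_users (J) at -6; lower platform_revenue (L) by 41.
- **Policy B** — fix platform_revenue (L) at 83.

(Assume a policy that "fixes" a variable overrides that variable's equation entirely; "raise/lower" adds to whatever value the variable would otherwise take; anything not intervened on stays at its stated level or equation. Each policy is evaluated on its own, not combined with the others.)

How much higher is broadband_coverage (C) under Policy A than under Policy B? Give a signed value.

915

Policy A (J := -6, L − 41):
  L = 100 − 41 = 59
  J = -6
  C = 79 + 5·59 − 5·(-6) = 404
Policy B (L := 83):
  L = 83
  J = 284 − 83 = 201
  C = 79 + 5·83 − 5·201 = -511
C: 404 − (-511) = 915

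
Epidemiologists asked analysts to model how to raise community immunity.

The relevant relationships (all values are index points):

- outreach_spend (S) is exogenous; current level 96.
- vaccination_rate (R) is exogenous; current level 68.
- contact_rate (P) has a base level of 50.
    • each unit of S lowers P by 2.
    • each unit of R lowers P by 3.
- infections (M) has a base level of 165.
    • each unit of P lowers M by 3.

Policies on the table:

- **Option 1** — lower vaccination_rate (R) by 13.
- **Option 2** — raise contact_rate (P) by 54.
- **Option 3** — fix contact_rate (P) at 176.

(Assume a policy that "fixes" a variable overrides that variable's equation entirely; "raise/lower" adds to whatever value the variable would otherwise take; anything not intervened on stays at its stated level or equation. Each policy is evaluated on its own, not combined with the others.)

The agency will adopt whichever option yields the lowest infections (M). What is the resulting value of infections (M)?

-363

Option 1 (R − 13):
  S = 96
  R = 68 − 13 = 55
  P = 50 − 2·96 − 3·55 = -307
  M = 165 − 3·(-307) = 1086
Option 2 (P + 54):
  S = 96
  R = 68
  P = 50 − 2·96 − 3·68 (+54 from intervention) = -292
  M = 165 − 3·(-292) = 1041
Option 3 (P := 176):
  S = 96
  R = 68
  P = 176
  M = 165 − 3·176 = -363
Comparing — Option 1: M=1086, Option 2: M=1041, Option 3: M=-363. Lowest is -363 (Option 3).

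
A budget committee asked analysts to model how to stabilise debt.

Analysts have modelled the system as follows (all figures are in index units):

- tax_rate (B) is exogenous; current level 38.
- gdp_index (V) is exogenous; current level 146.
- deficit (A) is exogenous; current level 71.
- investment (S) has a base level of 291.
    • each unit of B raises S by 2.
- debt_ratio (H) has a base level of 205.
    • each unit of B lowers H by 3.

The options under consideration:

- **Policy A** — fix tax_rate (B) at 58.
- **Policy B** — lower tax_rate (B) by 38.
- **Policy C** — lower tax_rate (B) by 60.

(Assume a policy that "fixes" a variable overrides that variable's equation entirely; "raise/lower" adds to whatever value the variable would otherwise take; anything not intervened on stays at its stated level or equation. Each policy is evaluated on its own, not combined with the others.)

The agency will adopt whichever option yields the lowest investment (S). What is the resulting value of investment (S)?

247

Policy A (B := 58):
  B = 58
  S = 291 + 2·58 = 407
Policy B (B − 38):
  B = 38 − 38 = 0
  S = 291 + 2·0 = 291
Policy C (B − 60):
  B = 38 − 60 = -22
  S = 291 + 2·(-22) = 247
Comparing — Policy A: S=407, Policy B: S=291, Policy C: S=247. Lowest is 247 (Policy C).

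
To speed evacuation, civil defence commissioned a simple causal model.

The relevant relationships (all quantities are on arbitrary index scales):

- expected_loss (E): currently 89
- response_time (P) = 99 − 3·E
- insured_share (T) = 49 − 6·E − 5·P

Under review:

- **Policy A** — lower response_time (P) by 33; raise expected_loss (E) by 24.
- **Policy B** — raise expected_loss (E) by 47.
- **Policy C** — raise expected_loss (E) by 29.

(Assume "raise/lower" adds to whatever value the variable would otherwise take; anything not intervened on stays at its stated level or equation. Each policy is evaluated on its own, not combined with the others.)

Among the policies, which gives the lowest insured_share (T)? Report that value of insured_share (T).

616

Policy A (P − 33, E + 24):
  E = 89 + 24 = 113
  P = 99 − 3·113 (−33 from intervention) = -273
  T = 49 − 6·113 − 5·(-273) = 736
Policy B (E + 47):
  E = 89 + 47 = 136
  P = 99 − 3·136 = -309
  T = 49 − 6·136 − 5·(-309) = 778
Policy C (E + 29):
  E = 89 + 29 = 118
  P = 99 − 3·118 = -255
  T = 49 − 6·118 − 5·(-255) = 616
Comparing — Policy A: T=736, Policy B: T=778, Policy C: T=616. Lowest is 616 (Policy C).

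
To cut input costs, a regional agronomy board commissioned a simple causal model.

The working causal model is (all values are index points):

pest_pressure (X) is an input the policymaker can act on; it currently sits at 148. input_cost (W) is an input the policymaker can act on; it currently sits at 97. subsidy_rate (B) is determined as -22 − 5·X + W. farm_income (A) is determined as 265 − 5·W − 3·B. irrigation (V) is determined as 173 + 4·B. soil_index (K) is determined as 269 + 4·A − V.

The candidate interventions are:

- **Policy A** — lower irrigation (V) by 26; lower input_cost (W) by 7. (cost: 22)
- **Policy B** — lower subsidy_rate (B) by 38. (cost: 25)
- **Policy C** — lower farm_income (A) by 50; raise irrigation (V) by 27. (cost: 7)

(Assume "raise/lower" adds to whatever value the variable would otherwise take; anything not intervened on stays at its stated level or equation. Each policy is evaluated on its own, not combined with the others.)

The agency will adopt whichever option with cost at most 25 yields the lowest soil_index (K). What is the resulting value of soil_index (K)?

9629

Policy A (V − 26, W − 7):
  X = 148
  W = 97 − 7 = 90
  B = -22 − 5·148 + 90 = -672
  A = 265 − 5·90 − 3·(-672) = 1831
  V = 173 + 4·(-672) (−26 from intervention) = -2541
  K = 269 + 4·1831 − (-2541) = 10134
Policy B (B − 38):
  X = 148
  W = 97
  B = -22 − 5·148 + 97 (−38 from intervention) = -703
  A = 265 − 5·97 − 3·(-703) = 1889
  V = 173 + 4·(-703) = -2639
  K = 269 + 4·1889 − (-2639) = 10464
Policy C (A − 50, V + 27):
  X = 148
  W = 97
  B = -22 − 5·148 + 97 = -665
  A = 265 − 5·97 − 3·(-665) (−50 from intervention) = 1725
  V = 173 + 4·(-665) (+27 from intervention) = -2460
  K = 269 + 4·1725 − (-2460) = 9629
Comparing — Policy A: K=10134, Policy B: K=10464, Policy C: K=9629. Lowest is 9629 (Policy C).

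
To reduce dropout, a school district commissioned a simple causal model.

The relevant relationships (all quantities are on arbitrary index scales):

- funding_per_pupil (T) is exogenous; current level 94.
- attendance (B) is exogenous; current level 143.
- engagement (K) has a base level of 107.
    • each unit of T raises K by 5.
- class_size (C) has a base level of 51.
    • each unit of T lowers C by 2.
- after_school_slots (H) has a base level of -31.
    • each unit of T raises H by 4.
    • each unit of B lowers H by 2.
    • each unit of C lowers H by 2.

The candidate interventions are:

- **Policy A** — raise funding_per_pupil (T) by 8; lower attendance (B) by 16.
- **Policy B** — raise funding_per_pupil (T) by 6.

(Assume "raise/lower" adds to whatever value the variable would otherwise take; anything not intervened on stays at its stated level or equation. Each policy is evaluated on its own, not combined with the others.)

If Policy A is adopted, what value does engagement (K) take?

617

Policy A (T + 8, B − 16):
  T = 94 + 8 = 102
  K = 107 + 5·102 = 617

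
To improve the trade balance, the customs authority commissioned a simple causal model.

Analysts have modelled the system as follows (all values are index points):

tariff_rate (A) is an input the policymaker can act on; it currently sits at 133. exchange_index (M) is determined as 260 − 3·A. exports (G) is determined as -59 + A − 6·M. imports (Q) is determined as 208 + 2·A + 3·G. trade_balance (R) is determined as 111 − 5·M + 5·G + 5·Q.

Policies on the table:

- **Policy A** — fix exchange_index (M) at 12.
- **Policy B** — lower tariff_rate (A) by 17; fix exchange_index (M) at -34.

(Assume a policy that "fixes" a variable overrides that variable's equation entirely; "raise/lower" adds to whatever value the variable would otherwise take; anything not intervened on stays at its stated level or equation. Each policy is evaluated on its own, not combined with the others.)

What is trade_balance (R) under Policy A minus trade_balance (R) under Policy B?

-5240

Policy A (M := 12):
  A = 133
  M = 12
  G = -59 + 133 − 6·12 = 2
  Q = 208 + 2·133 + 3·2 = 480
  R = 111 − 5·12 + 5·2 + 5·480 = 2461
Policy B (A − 17, M := -34):
  A = 133 − 17 = 116
  M = -34
  G = -59 + 116 − 6·(-34) = 261
  Q = 208 + 2·116 + 3·261 = 1223
  R = 111 − 5·(-34) + 5·261 + 5·1223 = 7701
R: 2461 − 7701 = -5240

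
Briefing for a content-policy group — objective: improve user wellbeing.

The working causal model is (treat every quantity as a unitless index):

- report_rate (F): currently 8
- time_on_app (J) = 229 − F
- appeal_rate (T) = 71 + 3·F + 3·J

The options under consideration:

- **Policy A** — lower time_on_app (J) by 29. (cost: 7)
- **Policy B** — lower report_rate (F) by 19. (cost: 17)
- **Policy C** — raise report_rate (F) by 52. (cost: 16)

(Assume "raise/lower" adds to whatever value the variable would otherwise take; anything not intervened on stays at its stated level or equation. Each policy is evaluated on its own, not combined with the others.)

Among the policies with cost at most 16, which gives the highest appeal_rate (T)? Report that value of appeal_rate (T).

Policy A (J − 29):
  F = 8
  J = 229 − 8 (−29 from intervention) = 192
  T = 71 + 3·8 + 3·192 = 671
Policy C (F + 52):
  F = 8 + 52 = 60
  J = 229 − 60 = 169
  T = 71 + 3·60 + 3·169 = 758
Comparing — Policy A: T=671, Policy C: T=758. Highest is 758 (Policy C).

758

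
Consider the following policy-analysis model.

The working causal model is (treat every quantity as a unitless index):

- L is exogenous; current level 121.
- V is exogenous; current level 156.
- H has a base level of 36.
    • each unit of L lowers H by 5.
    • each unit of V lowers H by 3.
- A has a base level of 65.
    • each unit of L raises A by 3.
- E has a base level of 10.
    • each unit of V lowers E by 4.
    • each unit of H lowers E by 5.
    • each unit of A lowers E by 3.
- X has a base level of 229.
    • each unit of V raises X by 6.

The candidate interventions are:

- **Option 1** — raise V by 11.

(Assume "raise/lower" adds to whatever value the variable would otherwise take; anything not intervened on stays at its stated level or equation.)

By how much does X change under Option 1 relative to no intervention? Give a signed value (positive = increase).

Baseline:
  V = 156
  X = 229 + 6·156 = 1165
Option 1 (V + 11):
  V = 156 + 11 = 167
  X = 229 + 6·167 = 1231
Change in X: 1231 − 1165 = 66

66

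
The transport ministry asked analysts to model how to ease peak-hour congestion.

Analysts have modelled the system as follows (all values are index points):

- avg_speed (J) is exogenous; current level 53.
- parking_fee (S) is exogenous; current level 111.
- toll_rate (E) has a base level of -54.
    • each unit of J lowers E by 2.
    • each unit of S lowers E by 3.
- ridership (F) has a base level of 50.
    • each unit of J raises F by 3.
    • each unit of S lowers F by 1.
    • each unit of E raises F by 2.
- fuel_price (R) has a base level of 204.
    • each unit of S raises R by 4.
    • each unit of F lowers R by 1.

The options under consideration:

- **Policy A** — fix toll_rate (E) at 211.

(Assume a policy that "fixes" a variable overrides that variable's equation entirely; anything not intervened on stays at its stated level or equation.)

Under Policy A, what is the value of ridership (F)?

Policy A (E := 211):
  J = 53
  S = 111
  E = 211
  F = 50 + 3·53 − 111 + 2·211 = 520

520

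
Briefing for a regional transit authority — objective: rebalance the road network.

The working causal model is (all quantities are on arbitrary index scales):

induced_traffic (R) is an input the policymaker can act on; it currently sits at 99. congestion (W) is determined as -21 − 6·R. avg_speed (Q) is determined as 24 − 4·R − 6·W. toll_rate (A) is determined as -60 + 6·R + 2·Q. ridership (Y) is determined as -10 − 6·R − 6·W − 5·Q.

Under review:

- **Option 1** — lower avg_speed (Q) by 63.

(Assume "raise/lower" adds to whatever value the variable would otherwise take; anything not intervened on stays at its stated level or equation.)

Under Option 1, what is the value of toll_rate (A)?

Option 1 (Q − 63):
  R = 99
  W = -21 − 6·99 = -615
  Q = 24 − 4·99 − 6·(-615) (−63 from intervention) = 3255
  A = -60 + 6·99 + 2·3255 = 7044

7044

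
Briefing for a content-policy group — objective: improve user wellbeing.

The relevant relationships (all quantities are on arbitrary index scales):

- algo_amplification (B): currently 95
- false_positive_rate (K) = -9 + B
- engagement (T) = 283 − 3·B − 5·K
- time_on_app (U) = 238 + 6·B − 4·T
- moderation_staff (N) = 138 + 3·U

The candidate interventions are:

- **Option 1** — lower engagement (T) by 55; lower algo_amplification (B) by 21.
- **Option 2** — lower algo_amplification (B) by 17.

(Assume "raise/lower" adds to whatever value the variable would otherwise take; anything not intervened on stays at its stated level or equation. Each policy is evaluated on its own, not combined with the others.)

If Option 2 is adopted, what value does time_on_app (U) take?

Option 2 (B − 17):
  B = 95 − 17 = 78
  K = -9 + 78 = 69
  T = 283 − 3·78 − 5·69 = -296
  U = 238 + 6·78 − 4·(-296) = 1890

1890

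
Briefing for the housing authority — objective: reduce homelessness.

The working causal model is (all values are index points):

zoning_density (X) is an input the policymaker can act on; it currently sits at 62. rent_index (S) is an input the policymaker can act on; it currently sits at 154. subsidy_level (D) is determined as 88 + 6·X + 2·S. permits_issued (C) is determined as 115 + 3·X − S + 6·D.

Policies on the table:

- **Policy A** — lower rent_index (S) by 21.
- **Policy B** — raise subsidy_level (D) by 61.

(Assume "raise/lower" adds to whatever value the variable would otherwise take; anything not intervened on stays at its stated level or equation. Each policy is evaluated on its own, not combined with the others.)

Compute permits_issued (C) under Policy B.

Policy B (D + 61):
  X = 62
  S = 154
  D = 88 + 6·62 + 2·154 (+61 from intervention) = 829
  C = 115 + 3·62 − 154 + 6·829 = 5121

5121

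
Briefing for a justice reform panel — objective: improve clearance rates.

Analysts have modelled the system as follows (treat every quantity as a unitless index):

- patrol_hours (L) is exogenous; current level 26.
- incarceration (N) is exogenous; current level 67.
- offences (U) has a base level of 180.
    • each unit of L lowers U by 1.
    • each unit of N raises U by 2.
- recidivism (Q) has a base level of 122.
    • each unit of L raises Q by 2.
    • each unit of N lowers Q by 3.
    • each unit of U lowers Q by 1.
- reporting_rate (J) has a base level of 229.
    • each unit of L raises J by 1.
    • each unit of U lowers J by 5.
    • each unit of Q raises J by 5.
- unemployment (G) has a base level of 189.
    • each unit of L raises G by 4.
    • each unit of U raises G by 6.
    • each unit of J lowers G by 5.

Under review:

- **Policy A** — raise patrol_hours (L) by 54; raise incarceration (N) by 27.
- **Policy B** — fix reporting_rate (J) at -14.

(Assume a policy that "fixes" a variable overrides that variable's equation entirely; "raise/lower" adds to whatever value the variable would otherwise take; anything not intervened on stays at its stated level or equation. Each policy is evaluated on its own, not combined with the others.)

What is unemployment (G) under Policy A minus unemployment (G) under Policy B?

13001

Policy A (L + 54, N + 27):
  L = 26 + 54 = 80
  N = 67 + 27 = 94
  U = 180 − 80 + 2·94 = 288
  Q = 122 + 2·80 − 3·94 − 288 = -288
  J = 229 + 80 − 5·288 + 5·(-288) = -2571
  G = 189 + 4·80 + 6·288 − 5·(-2571) = 15092
Policy B (J := -14):
  L = 26
  N = 67
  U = 180 − 26 + 2·67 = 288
  Q = 122 + 2·26 − 3·67 − 288 = -315
  J = -14
  G = 189 + 4·26 + 6·288 − 5·(-14) = 2091
G: 15092 − 2091 = 13001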